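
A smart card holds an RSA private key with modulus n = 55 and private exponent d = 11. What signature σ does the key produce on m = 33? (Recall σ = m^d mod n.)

m^2 ≡ 33^2 = 1089 ≡ 44
m^4 ≡ 44^2 = 1936 ≡ 11
m^8 ≡ 11^2 = 121 ≡ 11
11 = 8 + 2 + 1, so m^11 ≡ 11·44·33 ≡ 22 (mod 55)

22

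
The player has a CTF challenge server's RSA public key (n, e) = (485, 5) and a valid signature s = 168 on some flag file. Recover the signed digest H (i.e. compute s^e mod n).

s^2 ≡ 168^2 = 28224 ≡ 94
s^4 ≡ 94^2 = 8836 ≡ 106
5 = 4 + 1, so s^5 ≡ 106·168 ≡ 348 (mod 485)

348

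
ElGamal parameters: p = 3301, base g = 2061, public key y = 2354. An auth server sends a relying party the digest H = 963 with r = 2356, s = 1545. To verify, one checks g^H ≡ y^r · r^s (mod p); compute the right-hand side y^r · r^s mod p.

Squares mod 3301: 2354^1≡2354, 2354^2≡2238, 2354^4≡1027, 2354^8≡1710, 2354^16≡2715, 2354^32≡92, 2354^64≡1862, 2354^128≡994, 2354^256≡1037, 2354^512≡2544, 2354^1024≡1976, 2354^2048≡2794
2356 = 2048 + 256 + 32 + 16 + 4, so 2354^2356 ≡ 2794·1037·92·2715·1027 ≡ 2114 (mod 3301)
Squares mod 3301: 2356^1≡2356, 2356^2≡1755, 2356^4≡192, 2356^8≡553, 2356^16≡2117, 2356^32≡2232, 2356^64≡615, 2356^128≡1911, 2356^256≡1015, 2356^512≡313, 2356^1024≡2240
1545 = 1024 + 512 + 8 + 1, so 2356^1545 ≡ 2240·313·553·2356 ≡ 191 (mod 3301)
y^r · r^s ≡ 2114·191 = 403774 ≡ 1052 (mod 3301)

1052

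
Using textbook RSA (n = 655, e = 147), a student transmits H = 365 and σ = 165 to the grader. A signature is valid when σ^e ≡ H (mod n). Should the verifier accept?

reject

σ^147 mod 655 = 290
The recovered value 290 does not match the digest 365.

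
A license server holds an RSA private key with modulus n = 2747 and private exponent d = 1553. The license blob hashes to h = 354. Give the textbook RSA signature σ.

h^2 ≡ 354^2 = 125316 ≡ 1701
h^4 ≡ 1701^2 = 2893401 ≡ 810
h^8 ≡ 810^2 = 656100 ≡ 2314
h^16 ≡ 2314^2 = 5354596 ≡ 693
h^32 ≡ 693^2 = 480249 ≡ 2271
h^64 ≡ 2271^2 = 5157441 ≡ 1322
h^128 ≡ 1322^2 = 1747684 ≡ 592
h^256 ≡ 592^2 = 350464 ≡ 1595
h^512 ≡ 1595^2 = 2544025 ≡ 303
h^1024 ≡ 303^2 = 91809 ≡ 1158
1553 = 1024 + 512 + 16 + 1, so h^1553 ≡ 1158·303·693·354 ≡ 1031 (mod 2747)

1031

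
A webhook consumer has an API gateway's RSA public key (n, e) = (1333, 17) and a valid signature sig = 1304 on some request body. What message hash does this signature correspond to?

sig^2 ≡ 1304^2 = 1700416 ≡ 841
sig^4 ≡ 841^2 = 707281 ≡ 791
sig^8 ≡ 791^2 = 625681 ≡ 504
sig^16 ≡ 504^2 = 254016 ≡ 746
17 = 16 + 1, so sig^17 ≡ 746·1304 ≡ 1027 (mod 1333)

1027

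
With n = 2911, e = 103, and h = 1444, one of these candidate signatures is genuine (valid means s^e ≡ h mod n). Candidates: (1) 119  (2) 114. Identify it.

Candidate 1: 119^2 = 14161 ≡ 2517; 119^4 ≡ 2517^2 = 6335289 ≡ 953; 119^8 ≡ 953^2 = 908209 ≡ 2888; 119^16 ≡ 2888^2 = 8340544 ≡ 529; 119^32 ≡ 529^2 = 279841 ≡ 385; 119^64 ≡ 385^2 = 148225 ≡ 2675; 103 = 64 + 32 + 4 + 2 + 1, so 119^103 ≡ 2675·385·953·2517·119 ≡ 2150 (mod 2911)
Candidate 2: 114^2 = 12996 ≡ 1352; 114^4 ≡ 1352^2 = 1827904 ≡ 2707; 114^8 ≡ 2707^2 = 7327849 ≡ 862; 114^16 ≡ 862^2 = 743044 ≡ 739; 114^32 ≡ 739^2 = 546121 ≡ 1764; 114^64 ≡ 1764^2 = 3111696 ≡ 2748; 103 = 64 + 32 + 4 + 2 + 1, so 114^103 ≡ 2748·1764·2707·1352·114 ≡ 1444 (mod 2911)
  → matches h = 1444

2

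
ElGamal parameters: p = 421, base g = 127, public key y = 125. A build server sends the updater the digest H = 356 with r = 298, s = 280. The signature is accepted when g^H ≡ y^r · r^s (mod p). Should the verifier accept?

Left side g^H mod p:
127^2 = 16129 ≡ 131
127^4 ≡ 131^2 = 17161 ≡ 321
127^8 ≡ 321^2 = 103041 ≡ 317
127^16 ≡ 317^2 = 100489 ≡ 291
127^32 ≡ 291^2 = 84681 ≡ 60
127^64 ≡ 60^2 = 3600 ≡ 232
127^128 ≡ 232^2 = 53824 ≡ 357
127^256 ≡ 357^2 = 127449 ≡ 307
356 = 256 + 64 + 32 + 4, so 127^356 ≡ 307·232·60·321 ≡ 49 (mod 421)
Right side y^r · r^s mod p:
125^2 = 15625 ≡ 48
125^4 ≡ 48^2 = 2304 ≡ 199
125^8 ≡ 199^2 = 39601 ≡ 27
125^16 ≡ 27^2 = 729 ≡ 308
125^32 ≡ 308^2 = 94864 ≡ 139
125^64 ≡ 139^2 = 19321 ≡ 376
125^128 ≡ 376^2 = 141376 ≡ 341
125^256 ≡ 341^2 = 116281 ≡ 85
298 = 256 + 32 + 8 + 2, so 125^298 ≡ 85·139·27·48 ≡ 49 (mod 421)
298^2 = 88804 ≡ 394
298^4 ≡ 394^2 = 155236 ≡ 308
298^8 ≡ 308^2 = 94864 ≡ 139
298^16 ≡ 139^2 = 19321 ≡ 376
298^32 ≡ 376^2 = 141376 ≡ 341
298^64 ≡ 341^2 = 116281 ≡ 85
298^128 ≡ 85^2 = 7225 ≡ 68
298^256 ≡ 68^2 = 4624 ≡ 414
280 = 256 + 16 + 8, so 298^280 ≡ 414·376·139 ≡ 1 (mod 421)
49·1 = 49 ≡ 49 (mod 421)
49 ≡ 49 (mod 421), so the signature is genuine.

accept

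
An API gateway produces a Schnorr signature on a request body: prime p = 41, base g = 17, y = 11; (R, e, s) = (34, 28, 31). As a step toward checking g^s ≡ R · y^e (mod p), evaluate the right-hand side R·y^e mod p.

30

11^2 = 121 ≡ 39
11^4 ≡ 39^2 = 1521 ≡ 4
11^8 ≡ 4^2 = 16
11^16 ≡ 16^2 = 256 ≡ 10
28 = 16 + 8 + 4, so 11^28 ≡ 10·16·4 ≡ 25 (mod 41)
R · y^e ≡ 34·25 = 850 ≡ 30 (mod 41)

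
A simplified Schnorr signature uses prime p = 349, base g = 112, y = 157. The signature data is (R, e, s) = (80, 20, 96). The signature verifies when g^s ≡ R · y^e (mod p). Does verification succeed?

fails

g^s mod p:
112^2 = 12544 ≡ 329
112^4 ≡ 329^2 = 108241 ≡ 51
112^8 ≡ 51^2 = 2601 ≡ 158
112^16 ≡ 158^2 = 24964 ≡ 185
112^32 ≡ 185^2 = 34225 ≡ 23
112^64 ≡ 23^2 = 529 ≡ 180
96 = 64 + 32, so 112^96 ≡ 180·23 ≡ 301 (mod 349)
R · y^e mod p:
157^2 = 24649 ≡ 219
157^4 ≡ 219^2 = 47961 ≡ 148
157^8 ≡ 148^2 = 21904 ≡ 266
157^16 ≡ 266^2 = 70756 ≡ 258
20 = 16 + 4, so 157^20 ≡ 258·148 ≡ 143 (mod 349)
80·143 = 11440 ≡ 272 (mod 349)
301 ≠ 272; the check fails.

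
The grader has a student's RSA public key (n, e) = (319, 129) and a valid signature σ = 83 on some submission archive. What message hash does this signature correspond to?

255

σ^2 ≡ 83^2 = 6889 ≡ 190
σ^4 ≡ 190^2 = 36100 ≡ 53
σ^8 ≡ 53^2 = 2809 ≡ 257
σ^16 ≡ 257^2 = 66049 ≡ 16
σ^32 ≡ 16^2 = 256
σ^64 ≡ 256^2 = 65536 ≡ 141
σ^128 ≡ 141^2 = 19881 ≡ 103
129 = 128 + 1, so σ^129 ≡ 103·83 ≡ 255 (mod 319)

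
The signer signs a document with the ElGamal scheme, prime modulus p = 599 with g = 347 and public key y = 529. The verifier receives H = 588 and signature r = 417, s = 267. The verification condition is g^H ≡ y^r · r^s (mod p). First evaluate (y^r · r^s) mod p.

529^2 = 279841 ≡ 108
529^4 ≡ 108^2 = 11664 ≡ 283
529^8 ≡ 283^2 = 80089 ≡ 422
529^16 ≡ 422^2 = 178084 ≡ 181
529^32 ≡ 181^2 = 32761 ≡ 415
529^64 ≡ 415^2 = 172225 ≡ 312
529^128 ≡ 312^2 = 97344 ≡ 306
529^256 ≡ 306^2 = 93636 ≡ 192
417 = 256 + 128 + 32 + 1, so 529^417 ≡ 192·306·415·529 ≡ 75 (mod 599)
417^2 = 173889 ≡ 179
417^4 ≡ 179^2 = 32041 ≡ 294
417^8 ≡ 294^2 = 86436 ≡ 180
417^16 ≡ 180^2 = 32400 ≡ 54
417^32 ≡ 54^2 = 2916 ≡ 520
417^64 ≡ 520^2 = 270400 ≡ 251
417^128 ≡ 251^2 = 63001 ≡ 106
417^256 ≡ 106^2 = 11236 ≡ 454
267 = 256 + 8 + 2 + 1, so 417^267 ≡ 454·180·179·417 ≡ 508 (mod 599)
y^r · r^s ≡ 75·508 = 38100 ≡ 363 (mod 599)

363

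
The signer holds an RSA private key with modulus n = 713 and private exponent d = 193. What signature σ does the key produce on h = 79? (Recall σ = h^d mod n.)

592

Squares mod 713: h^1≡79, h^2≡537, h^4≡317, h^8≡669, h^16≡510, h^32≡568, h^64≡348, h^128≡607
193 = 128 + 64 + 1, so h^193 ≡ 607·348·79 ≡ 592 (mod 713)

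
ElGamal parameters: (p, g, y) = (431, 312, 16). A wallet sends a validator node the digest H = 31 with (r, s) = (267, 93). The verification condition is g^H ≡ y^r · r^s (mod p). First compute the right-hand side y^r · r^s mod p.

421

Squares mod 431: 16^1≡16, 16^2≡256, 16^4≡24, 16^8≡145, 16^16≡337, 16^32≡216, 16^64≡108, 16^128≡27, 16^256≡298
267 = 256 + 8 + 2 + 1, so 16^267 ≡ 298·145·256·16 ≡ 165 (mod 431)
Squares mod 431: 267^1≡267, 267^2≡174, 267^4≡106, 267^8≡30, 267^16≡38, 267^32≡151, 267^64≡389
93 = 64 + 16 + 8 + 4 + 1, so 267^93 ≡ 389·38·30·106·267 ≡ 13 (mod 431)
y^r · r^s ≡ 165·13 = 2145 ≡ 421 (mod 431)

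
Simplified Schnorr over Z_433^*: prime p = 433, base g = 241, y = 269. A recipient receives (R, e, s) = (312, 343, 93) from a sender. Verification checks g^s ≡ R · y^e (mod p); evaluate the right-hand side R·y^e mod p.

269^2 = 72361 ≡ 50
269^4 ≡ 50^2 = 2500 ≡ 335
269^8 ≡ 335^2 = 112225 ≡ 78
269^16 ≡ 78^2 = 6084 ≡ 22
269^32 ≡ 22^2 = 484 ≡ 51
269^64 ≡ 51^2 = 2601 ≡ 3
269^128 ≡ 3^2 = 9
269^256 ≡ 9^2 = 81
343 = 256 + 64 + 16 + 4 + 2 + 1, so 269^343 ≡ 81·3·22·335·50·269 ≡ 161 (mod 433)
R · y^e ≡ 312·161 = 50232 ≡ 4 (mod 433)

4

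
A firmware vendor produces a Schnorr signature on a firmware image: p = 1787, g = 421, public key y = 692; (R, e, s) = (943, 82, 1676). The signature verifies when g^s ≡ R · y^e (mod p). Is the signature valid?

invalid

g^s mod p:
Squares mod 1787: 421^1≡421, 421^2≡328, 421^4≡364, 421^8≡258, 421^16≡445, 421^32≡1455, 421^64≡1217, 421^128≡1453, 421^256≡762, 421^512≡1656, 421^1024≡1078
1676 = 1024 + 512 + 128 + 8 + 4, so 421^1676 ≡ 1078·1656·1453·258·364 ≡ 1457 (mod 1787)
R · y^e mod p:
Squares mod 1787: 692^1≡692, 692^2≡1735, 692^4≡917, 692^8≡999, 692^16≡855, 692^32≡142, 692^64≡507
82 = 64 + 16 + 2, so 692^82 ≡ 507·855·1735 ≡ 1785 (mod 1787)
943·1785 = 1683255 ≡ 1688 (mod 1787)
1457 ≠ 1688; the check fails.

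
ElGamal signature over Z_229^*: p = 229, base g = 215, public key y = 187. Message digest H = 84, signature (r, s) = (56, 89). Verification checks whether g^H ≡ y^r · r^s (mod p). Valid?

no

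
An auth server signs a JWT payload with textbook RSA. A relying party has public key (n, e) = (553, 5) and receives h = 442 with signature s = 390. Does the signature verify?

does not verify

s^2 ≡ 390^2 = 152100 ≡ 25
s^4 ≡ 25^2 = 625 ≡ 72
5 = 4 + 1, so s^5 ≡ 72·390 ≡ 430 (mod 553)
s^5 mod 553 = 430, but h = 442.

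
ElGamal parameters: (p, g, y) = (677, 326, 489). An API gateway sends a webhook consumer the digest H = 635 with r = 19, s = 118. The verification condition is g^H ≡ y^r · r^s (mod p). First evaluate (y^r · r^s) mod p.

489^2 = 239121 ≡ 140
489^4 ≡ 140^2 = 19600 ≡ 644
489^8 ≡ 644^2 = 414736 ≡ 412
489^16 ≡ 412^2 = 169744 ≡ 494
19 = 16 + 2 + 1, so 489^19 ≡ 494·140·489 ≡ 382 (mod 677)
19^2 = 361
19^4 ≡ 361^2 = 130321 ≡ 337
19^8 ≡ 337^2 = 113569 ≡ 510
19^16 ≡ 510^2 = 260100 ≡ 132
19^32 ≡ 132^2 = 17424 ≡ 499
19^64 ≡ 499^2 = 249001 ≡ 542
118 = 64 + 32 + 16 + 4 + 2, so 19^118 ≡ 542·499·132·337·361 ≡ 360 (mod 677)
y^r · r^s ≡ 382·360 = 137520 ≡ 89 (mod 677)

89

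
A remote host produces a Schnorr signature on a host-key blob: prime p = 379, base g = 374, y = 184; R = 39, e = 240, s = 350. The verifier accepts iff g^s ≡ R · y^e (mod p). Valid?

yes

g^s mod p:
374^2 = 139876 ≡ 25
374^4 ≡ 25^2 = 625 ≡ 246
374^8 ≡ 246^2 = 60516 ≡ 255
374^16 ≡ 255^2 = 65025 ≡ 216
374^32 ≡ 216^2 = 46656 ≡ 39
374^64 ≡ 39^2 = 1521 ≡ 5
374^128 ≡ 5^2 = 25
374^256 ≡ 25^2 = 625 ≡ 246
350 = 256 + 64 + 16 + 8 + 4 + 2, so 374^350 ≡ 246·5·216·255·246·25 ≡ 327 (mod 379)
R · y^e mod p:
184^2 = 33856 ≡ 125
184^4 ≡ 125^2 = 15625 ≡ 86
184^8 ≡ 86^2 = 7396 ≡ 195
184^16 ≡ 195^2 = 38025 ≡ 125
184^32 ≡ 125^2 = 15625 ≡ 86
184^64 ≡ 86^2 = 7396 ≡ 195
184^128 ≡ 195^2 = 38025 ≡ 125
240 = 128 + 64 + 32 + 16, so 184^240 ≡ 125·195·86·125 ≡ 125 (mod 379)
39·125 = 4875 ≡ 327 (mod 379)
327 ≡ 327 (mod 379); signature holds.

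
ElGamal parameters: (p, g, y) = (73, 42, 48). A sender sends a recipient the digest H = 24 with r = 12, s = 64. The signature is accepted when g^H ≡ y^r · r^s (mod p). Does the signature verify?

does not verify

Left side g^H mod p:
42^2 = 1764 ≡ 12
42^4 ≡ 12^2 = 144 ≡ 71
42^8 ≡ 71^2 = 5041 ≡ 4
42^16 ≡ 4^2 = 16
24 = 16 + 8, so 42^24 ≡ 16·4 ≡ 64 (mod 73)
Right side y^r · r^s mod p:
48^2 = 2304 ≡ 41
48^4 ≡ 41^2 = 1681 ≡ 2
48^8 ≡ 2^2 = 4
12 = 8 + 4, so 48^12 ≡ 4·2 ≡ 8 (mod 73)
12^2 = 144 ≡ 71
12^4 ≡ 71^2 = 5041 ≡ 4
12^8 ≡ 4^2 = 16
12^16 ≡ 16^2 = 256 ≡ 37
12^32 ≡ 37^2 = 1369 ≡ 55
12^64 ≡ 55^2 = 3025 ≡ 32
8·32 = 256 ≡ 37 (mod 73)
64 ≠ 37, so verification fails.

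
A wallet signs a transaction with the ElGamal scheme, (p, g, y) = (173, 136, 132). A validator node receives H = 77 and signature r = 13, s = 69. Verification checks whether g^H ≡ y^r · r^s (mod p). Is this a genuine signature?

Left side g^H mod p:
136^77 mod 173 = 16
Right side y^r · r^s mod p:
132^13 mod 173 = 139
13^69 mod 173 = 88
139·88 = 12232 ≡ 122 (mod 173)
16 ≠ 122, so verification fails.

forged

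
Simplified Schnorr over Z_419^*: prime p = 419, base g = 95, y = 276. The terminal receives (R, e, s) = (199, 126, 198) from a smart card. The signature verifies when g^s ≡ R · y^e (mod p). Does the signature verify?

does not verify

g^s mod p:
Squares mod 419: 95^1≡95, 95^2≡226, 95^4≡377, 95^8≡88, 95^16≡202, 95^32≡161, 95^64≡362, 95^128≡316
198 = 128 + 64 + 4 + 2, so 95^198 ≡ 316·362·377·226 ≡ 306 (mod 419)
R · y^e mod p:
Squares mod 419: 276^1≡276, 276^2≡337, 276^4≡20, 276^8≡400, 276^16≡361, 276^32≡12, 276^64≡144
126 = 64 + 32 + 16 + 8 + 4 + 2, so 276^126 ≡ 144·12·361·400·20·337 ≡ 207 (mod 419)
199·207 = 41193 ≡ 131 (mod 419)
306 ≠ 131; the check fails.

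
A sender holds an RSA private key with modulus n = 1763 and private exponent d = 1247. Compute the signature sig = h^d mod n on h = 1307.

h^1247 mod 1763 = 1128

1128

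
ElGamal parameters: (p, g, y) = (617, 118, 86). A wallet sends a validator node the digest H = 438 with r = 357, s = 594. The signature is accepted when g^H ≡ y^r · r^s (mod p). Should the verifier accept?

Left side g^H mod p:
Squares mod 617: 118^1≡118, 118^2≡350, 118^4≡334, 118^8≡496, 118^16≡450, 118^32≡124, 118^64≡568, 118^128≡550, 118^256≡170
438 = 256 + 128 + 32 + 16 + 4 + 2, so 118^438 ≡ 170·550·124·450·334·350 ≡ 613 (mod 617)
Right side y^r · r^s mod p:
Squares mod 617: 86^1≡86, 86^2≡609, 86^4≡64, 86^8≡394, 86^16≡369, 86^32≡421, 86^64≡162, 86^128≡330, 86^256≡308
357 = 256 + 64 + 32 + 4 + 1, so 86^357 ≡ 308·162·421·64·86 ≡ 113 (mod 617)
Squares mod 617: 357^1≡357, 357^2≡347, 357^4≡94, 357^8≡198, 357^16≡333, 357^32≡446, 357^64≡242, 357^128≡566, 357^256≡133, 357^512≡413
594 = 512 + 64 + 16 + 2, so 357^594 ≡ 413·242·333·347 ≡ 475 (mod 617)
113·475 = 53675 ≡ 613 (mod 617)
613 ≡ 613 (mod 617), so the signature is genuine.

accept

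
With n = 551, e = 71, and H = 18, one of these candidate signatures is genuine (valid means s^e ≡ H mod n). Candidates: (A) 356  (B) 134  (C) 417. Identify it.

Candidate A: Squares mod 551: 356^1≡356, 356^2≡6, 356^4≡36, 356^8≡194, 356^16≡168, 356^32≡123, 356^64≡252; 71 = 64 + 4 + 2 + 1, so 356^71 ≡ 252·36·6·356 ≡ 224 (mod 551)
Candidate B: Squares mod 551: 134^1≡134, 134^2≡324, 134^4≡286, 134^8≡248, 134^16≡343, 134^32≡286, 134^64≡248; 71 = 64 + 4 + 2 + 1, so 134^71 ≡ 248·286·324·134 ≡ 533 (mod 551)
Candidate C: Squares mod 551: 417^1≡417, 417^2≡324, 417^4≡286, 417^8≡248, 417^16≡343, 417^32≡286, 417^64≡248; 71 = 64 + 4 + 2 + 1, so 417^71 ≡ 248·286·324·417 ≡ 18 (mod 551)
  → matches H = 18

C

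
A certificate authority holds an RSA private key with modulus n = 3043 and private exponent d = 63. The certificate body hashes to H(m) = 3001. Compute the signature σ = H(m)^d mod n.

1702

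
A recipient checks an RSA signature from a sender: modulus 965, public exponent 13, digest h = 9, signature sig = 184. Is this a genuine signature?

sig^2 ≡ 184^2 = 33856 ≡ 81
sig^4 ≡ 81^2 = 6561 ≡ 771
sig^8 ≡ 771^2 = 594441 ≡ 1
13 = 8 + 4 + 1, so sig^13 ≡ 1·771·184 ≡ 9 (mod 965)
sig^13 mod 965 = 9 matches h.

genuine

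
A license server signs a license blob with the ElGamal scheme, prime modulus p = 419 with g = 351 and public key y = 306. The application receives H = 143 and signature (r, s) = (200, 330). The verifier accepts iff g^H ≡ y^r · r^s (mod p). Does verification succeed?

Left side g^H mod p:
351^2 = 123201 ≡ 15
351^4 ≡ 15^2 = 225
351^8 ≡ 225^2 = 50625 ≡ 345
351^16 ≡ 345^2 = 119025 ≡ 29
351^32 ≡ 29^2 = 841 ≡ 3
351^64 ≡ 3^2 = 9
351^128 ≡ 9^2 = 81
143 = 128 + 8 + 4 + 2 + 1, so 351^143 ≡ 81·345·225·15·351 ≡ 329 (mod 419)
Right side y^r · r^s mod p:
306^2 = 93636 ≡ 199
306^4 ≡ 199^2 = 39601 ≡ 215
306^8 ≡ 215^2 = 46225 ≡ 135
306^16 ≡ 135^2 = 18225 ≡ 208
306^32 ≡ 208^2 = 43264 ≡ 107
306^64 ≡ 107^2 = 11449 ≡ 136
306^128 ≡ 136^2 = 18496 ≡ 60
200 = 128 + 64 + 8, so 306^200 ≡ 60·136·135 ≡ 49 (mod 419)
200^2 = 40000 ≡ 195
200^4 ≡ 195^2 = 38025 ≡ 315
200^8 ≡ 315^2 = 99225 ≡ 341
200^16 ≡ 341^2 = 116281 ≡ 218
200^32 ≡ 218^2 = 47524 ≡ 177
200^64 ≡ 177^2 = 31329 ≡ 323
200^128 ≡ 323^2 = 104329 ≡ 417
200^256 ≡ 417^2 = 173889 ≡ 4
330 = 256 + 64 + 8 + 2, so 200^330 ≡ 4·323·341·195 ≡ 199 (mod 419)
49·199 = 9751 ≡ 114 (mod 419)
329 ≠ 114, so verification fails.

fails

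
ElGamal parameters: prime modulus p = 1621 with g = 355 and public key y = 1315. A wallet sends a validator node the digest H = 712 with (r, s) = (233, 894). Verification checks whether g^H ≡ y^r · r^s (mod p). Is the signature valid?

Left side g^H mod p:
355^2 = 126025 ≡ 1208
355^4 ≡ 1208^2 = 1459264 ≡ 364
355^8 ≡ 364^2 = 132496 ≡ 1195
355^16 ≡ 1195^2 = 1428025 ≡ 1545
355^32 ≡ 1545^2 = 2387025 ≡ 913
355^64 ≡ 913^2 = 833569 ≡ 375
355^128 ≡ 375^2 = 140625 ≡ 1219
355^256 ≡ 1219^2 = 1485961 ≡ 1125
355^512 ≡ 1125^2 = 1265625 ≡ 1245
712 = 512 + 128 + 64 + 8, so 355^712 ≡ 1245·1219·375·1195 ≡ 712 (mod 1621)
Right side y^r · r^s mod p:
1315^2 = 1729225 ≡ 1239
1315^4 ≡ 1239^2 = 1535121 ≡ 34
1315^8 ≡ 34^2 = 1156
1315^16 ≡ 1156^2 = 1336336 ≡ 632
1315^32 ≡ 632^2 = 399424 ≡ 658
1315^64 ≡ 658^2 = 432964 ≡ 157
1315^128 ≡ 157^2 = 24649 ≡ 334
233 = 128 + 64 + 32 + 8 + 1, so 1315^233 ≡ 334·157·658·1156·1315 ≡ 1268 (mod 1621)
233^2 = 54289 ≡ 796
233^4 ≡ 796^2 = 633616 ≡ 1426
233^8 ≡ 1426^2 = 2033476 ≡ 742
233^16 ≡ 742^2 = 550564 ≡ 1045
233^32 ≡ 1045^2 = 1092025 ≡ 1092
233^64 ≡ 1092^2 = 1192464 ≡ 1029
233^128 ≡ 1029^2 = 1058841 ≡ 328
233^256 ≡ 328^2 = 107584 ≡ 598
233^512 ≡ 598^2 = 357604 ≡ 984
894 = 512 + 256 + 64 + 32 + 16 + 8 + 4 + 2, so 233^894 ≡ 984·598·1029·1092·1045·742·1426·796 ≡ 20 (mod 1621)
1268·20 = 25360 ≡ 1045 (mod 1621)
712 ≠ 1045, so verification fails.

invalid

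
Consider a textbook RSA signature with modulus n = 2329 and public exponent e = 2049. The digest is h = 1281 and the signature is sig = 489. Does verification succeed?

fails

Squares mod 2329: sig^1≡489, sig^2≡1563, sig^4≡2177, sig^8≡2143, sig^16≡1990, sig^32≡800, sig^64≡1854, sig^128≡2041, sig^256≡1429, sig^512≡1837, sig^1024≡2177, sig^2048≡2143
2049 = 2048 + 1, so sig^2049 ≡ 2143·489 ≡ 2206 (mod 2329)
The recovered value 2206 does not match the digest 1281.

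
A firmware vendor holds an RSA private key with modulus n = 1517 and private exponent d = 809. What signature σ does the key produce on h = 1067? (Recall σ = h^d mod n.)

1067

h^2 ≡ 1067^2 = 1138489 ≡ 739
h^4 ≡ 739^2 = 546121 ≡ 1
h^8 ≡ 1^2 = 1
h^16 ≡ 1^2 = 1
h^32 ≡ 1^2 = 1
h^64 ≡ 1^2 = 1
h^128 ≡ 1^2 = 1
h^256 ≡ 1^2 = 1
h^512 ≡ 1^2 = 1
809 = 512 + 256 + 32 + 8 + 1, so h^809 ≡ 1·1·1·1·1067 ≡ 1067 (mod 1517)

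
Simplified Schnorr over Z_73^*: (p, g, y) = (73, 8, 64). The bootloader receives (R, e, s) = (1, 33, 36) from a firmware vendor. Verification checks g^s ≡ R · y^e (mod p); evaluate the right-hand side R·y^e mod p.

1

64^2 = 4096 ≡ 8
64^4 ≡ 8^2 = 64
64^8 ≡ 64^2 = 4096 ≡ 8
64^16 ≡ 8^2 = 64
64^32 ≡ 64^2 = 4096 ≡ 8
33 = 32 + 1, so 64^33 ≡ 8·64 ≡ 1 (mod 73)
R · y^e ≡ 1·1 = 1 ≡ 1 (mod 73)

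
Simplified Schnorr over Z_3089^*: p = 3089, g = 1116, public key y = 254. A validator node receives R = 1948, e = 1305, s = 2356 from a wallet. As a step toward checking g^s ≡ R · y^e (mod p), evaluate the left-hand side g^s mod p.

2933

1116^2356 mod 3089 = 2933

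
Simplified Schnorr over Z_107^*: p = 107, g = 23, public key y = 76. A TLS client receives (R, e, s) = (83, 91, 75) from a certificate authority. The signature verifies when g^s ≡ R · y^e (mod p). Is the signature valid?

g^s mod p:
23^2 = 529 ≡ 101
23^4 ≡ 101^2 = 10201 ≡ 36
23^8 ≡ 36^2 = 1296 ≡ 12
23^16 ≡ 12^2 = 144 ≡ 37
23^32 ≡ 37^2 = 1369 ≡ 85
23^64 ≡ 85^2 = 7225 ≡ 56
75 = 64 + 8 + 2 + 1, so 23^75 ≡ 56·12·101·23 ≡ 33 (mod 107)
R · y^e mod p:
76^2 = 5776 ≡ 105
76^4 ≡ 105^2 = 11025 ≡ 4
76^8 ≡ 4^2 = 16
76^16 ≡ 16^2 = 256 ≡ 42
76^32 ≡ 42^2 = 1764 ≡ 52
76^64 ≡ 52^2 = 2704 ≡ 29
91 = 64 + 16 + 8 + 2 + 1, so 76^91 ≡ 29·42·16·105·76 ≡ 12 (mod 107)
83·12 = 996 ≡ 33 (mod 107)
33 ≡ 33 (mod 107); signature holds.

valid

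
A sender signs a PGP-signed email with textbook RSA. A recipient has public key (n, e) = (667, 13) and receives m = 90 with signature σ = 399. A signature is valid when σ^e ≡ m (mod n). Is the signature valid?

σ^2 ≡ 399^2 = 159201 ≡ 455
σ^4 ≡ 455^2 = 207025 ≡ 255
σ^8 ≡ 255^2 = 65025 ≡ 326
13 = 8 + 4 + 1, so σ^13 ≡ 326·255·399 ≡ 294 (mod 667)
σ^13 mod 667 = 294, but m = 90.

invalid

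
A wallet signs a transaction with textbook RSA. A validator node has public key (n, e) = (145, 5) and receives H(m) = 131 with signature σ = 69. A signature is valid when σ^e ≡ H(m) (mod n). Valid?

σ^2 ≡ 69^2 = 4761 ≡ 121
σ^4 ≡ 121^2 = 14641 ≡ 141
5 = 4 + 1, so σ^5 ≡ 141·69 ≡ 14 (mod 145)
σ^5 mod 145 = 14, but H(m) = 131.

no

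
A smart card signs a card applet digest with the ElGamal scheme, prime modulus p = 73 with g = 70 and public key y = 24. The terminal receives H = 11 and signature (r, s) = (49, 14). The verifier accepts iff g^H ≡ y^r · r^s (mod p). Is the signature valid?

invalid

Left side g^H mod p:
Squares mod 73: 70^1≡70, 70^2≡9, 70^4≡8, 70^8≡64
11 = 8 + 2 + 1, so 70^11 ≡ 64·9·70 ≡ 24 (mod 73)
Right side y^r · r^s mod p:
Squares mod 73: 24^1≡24, 24^2≡65, 24^4≡64, 24^8≡8, 24^16≡64, 24^32≡8
49 = 32 + 16 + 1, so 24^49 ≡ 8·64·24 ≡ 24 (mod 73)
Squares mod 73: 49^1≡49, 49^2≡65, 49^4≡64, 49^8≡8
14 = 8 + 4 + 2, so 49^14 ≡ 8·64·65 ≡ 65 (mod 73)
24·65 = 1560 ≡ 27 (mod 73)
24 ≠ 27, so verification fails.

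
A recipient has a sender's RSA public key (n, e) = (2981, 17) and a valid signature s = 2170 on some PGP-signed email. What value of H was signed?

1263

s^2 ≡ 2170^2 = 4708900 ≡ 1901
s^4 ≡ 1901^2 = 3613801 ≡ 829
s^8 ≡ 829^2 = 687241 ≡ 1611
s^16 ≡ 1611^2 = 2595321 ≡ 1851
17 = 16 + 1, so s^17 ≡ 1851·2170 ≡ 1263 (mod 2981)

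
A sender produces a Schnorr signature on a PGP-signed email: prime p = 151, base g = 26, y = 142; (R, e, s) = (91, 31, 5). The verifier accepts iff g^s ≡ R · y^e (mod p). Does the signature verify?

g^s mod p:
Squares mod 151: 26^1≡26, 26^2≡72, 26^4≡50
5 = 4 + 1, so 26^5 ≡ 50·26 ≡ 92 (mod 151)
R · y^e mod p:
Squares mod 151: 142^1≡142, 142^2≡81, 142^4≡68, 142^8≡94, 142^16≡78
31 = 16 + 8 + 4 + 2 + 1, so 142^31 ≡ 78·94·68·81·142 ≡ 79 (mod 151)
91·79 = 7189 ≡ 92 (mod 151)
92 ≡ 92 (mod 151); signature holds.

verifies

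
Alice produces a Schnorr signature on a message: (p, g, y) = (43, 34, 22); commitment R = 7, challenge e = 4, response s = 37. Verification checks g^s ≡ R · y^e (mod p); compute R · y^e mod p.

30

22^2 = 484 ≡ 11
22^4 ≡ 11^2 = 121 ≡ 35
R · y^e ≡ 7·35 = 245 ≡ 30 (mod 43)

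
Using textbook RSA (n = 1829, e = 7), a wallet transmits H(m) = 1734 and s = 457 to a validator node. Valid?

Squares mod 1829: s^1≡457, s^2≡343, s^4≡593
7 = 4 + 2 + 1, so s^7 ≡ 593·343·457 ≡ 1734 (mod 1829)
1734 = H(m), so the signature checks out.

yes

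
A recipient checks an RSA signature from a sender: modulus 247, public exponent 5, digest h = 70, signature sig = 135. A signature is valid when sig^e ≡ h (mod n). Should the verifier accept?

accept

sig^2 ≡ 135^2 = 18225 ≡ 194
sig^4 ≡ 194^2 = 37636 ≡ 92
5 = 4 + 1, so sig^5 ≡ 92·135 ≡ 70 (mod 247)
70 = h, so the signature checks out.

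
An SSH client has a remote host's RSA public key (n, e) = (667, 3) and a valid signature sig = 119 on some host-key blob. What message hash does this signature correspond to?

317

sig^2 ≡ 119^2 = 14161 ≡ 154
3 = 2 + 1, so sig^3 ≡ 154·119 ≡ 317 (mod 667)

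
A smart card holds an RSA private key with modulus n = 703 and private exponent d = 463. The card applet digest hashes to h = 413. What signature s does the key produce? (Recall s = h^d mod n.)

h^2 ≡ 413^2 = 170569 ≡ 443
h^4 ≡ 443^2 = 196249 ≡ 112
h^8 ≡ 112^2 = 12544 ≡ 593
h^16 ≡ 593^2 = 351649 ≡ 149
h^32 ≡ 149^2 = 22201 ≡ 408
h^64 ≡ 408^2 = 166464 ≡ 556
h^128 ≡ 556^2 = 309136 ≡ 519
h^256 ≡ 519^2 = 269361 ≡ 112
463 = 256 + 128 + 64 + 8 + 4 + 2 + 1, so h^463 ≡ 112·519·556·593·112·443·413 ≡ 401 (mod 703)

401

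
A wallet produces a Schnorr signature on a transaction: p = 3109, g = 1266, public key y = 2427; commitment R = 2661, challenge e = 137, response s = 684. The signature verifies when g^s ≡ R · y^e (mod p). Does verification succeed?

g^s mod p:
Squares mod 3109: 1266^1≡1266, 1266^2≡1621, 1266^4≡536, 1266^8≡1268, 1266^16≡471, 1266^32≡1102, 1266^64≡1894, 1266^128≡2559, 1266^256≡927, 1266^512≡1245
684 = 512 + 128 + 32 + 8 + 4, so 1266^684 ≡ 1245·2559·1102·1268·536 ≡ 1983 (mod 3109)
R · y^e mod p:
Squares mod 3109: 2427^1≡2427, 2427^2≡1883, 2427^4≡1429, 2427^8≡2537, 2427^16≡739, 2427^32≡2046, 2427^64≡1402, 2427^128≡716
137 = 128 + 8 + 1, so 2427^137 ≡ 716·2537·2427 ≡ 1904 (mod 3109)
2661·1904 = 5066544 ≡ 1983 (mod 3109)
1983 ≡ 1983 (mod 3109); signature holds.

passes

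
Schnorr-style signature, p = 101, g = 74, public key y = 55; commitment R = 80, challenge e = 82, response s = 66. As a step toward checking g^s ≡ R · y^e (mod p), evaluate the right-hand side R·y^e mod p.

55^2 = 3025 ≡ 96
55^4 ≡ 96^2 = 9216 ≡ 25
55^8 ≡ 25^2 = 625 ≡ 19
55^16 ≡ 19^2 = 361 ≡ 58
55^32 ≡ 58^2 = 3364 ≡ 31
55^64 ≡ 31^2 = 961 ≡ 52
82 = 64 + 16 + 2, so 55^82 ≡ 52·58·96 ≡ 70 (mod 101)
R · y^e ≡ 80·70 = 5600 ≡ 45 (mod 101)

45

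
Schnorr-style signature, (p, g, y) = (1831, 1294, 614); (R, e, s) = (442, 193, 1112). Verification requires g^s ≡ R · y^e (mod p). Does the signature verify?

does not verify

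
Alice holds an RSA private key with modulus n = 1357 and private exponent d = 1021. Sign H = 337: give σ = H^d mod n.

865

H^2 ≡ 337^2 = 113569 ≡ 938
H^4 ≡ 938^2 = 879844 ≡ 508
H^8 ≡ 508^2 = 258064 ≡ 234
H^16 ≡ 234^2 = 54756 ≡ 476
H^32 ≡ 476^2 = 226576 ≡ 1314
H^64 ≡ 1314^2 = 1726596 ≡ 492
H^128 ≡ 492^2 = 242064 ≡ 518
H^256 ≡ 518^2 = 268324 ≡ 995
H^512 ≡ 995^2 = 990025 ≡ 772
1021 = 512 + 256 + 128 + 64 + 32 + 16 + 8 + 4 + 1, so H^1021 ≡ 772·995·518·492·1314·476·234·508·337 ≡ 865 (mod 1357)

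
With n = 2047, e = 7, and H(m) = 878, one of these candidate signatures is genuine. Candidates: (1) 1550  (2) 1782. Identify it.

Candidate 1: Squares mod 2047: 1550^1≡1550, 1550^2≡1369, 1550^4≡1156; 7 = 4 + 2 + 1, so 1550^7 ≡ 1156·1369·1550 ≡ 878 (mod 2047)
  → matches H(m) = 878
Candidate 2: Squares mod 2047: 1782^1≡1782, 1782^2≡627, 1782^4≡105; 7 = 4 + 2 + 1, so 1782^7 ≡ 105·627·1782 ≡ 306 (mod 2047)

1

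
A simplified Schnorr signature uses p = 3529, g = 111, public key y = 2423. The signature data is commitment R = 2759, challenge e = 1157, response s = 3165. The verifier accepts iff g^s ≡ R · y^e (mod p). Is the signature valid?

valid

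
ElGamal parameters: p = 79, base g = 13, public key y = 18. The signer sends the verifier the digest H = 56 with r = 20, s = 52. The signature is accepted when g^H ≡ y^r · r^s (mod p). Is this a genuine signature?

forged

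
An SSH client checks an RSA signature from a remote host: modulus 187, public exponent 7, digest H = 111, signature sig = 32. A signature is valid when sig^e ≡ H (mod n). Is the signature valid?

sig^2 ≡ 32^2 = 1024 ≡ 89
sig^4 ≡ 89^2 = 7921 ≡ 67
7 = 4 + 2 + 1, so sig^7 ≡ 67·89·32 ≡ 76 (mod 187)
sig^7 mod 187 = 76, but H = 111.

invalid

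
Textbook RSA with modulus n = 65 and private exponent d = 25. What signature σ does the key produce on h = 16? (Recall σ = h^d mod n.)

h^2 ≡ 16^2 = 256 ≡ 61
h^4 ≡ 61^2 = 3721 ≡ 16
h^8 ≡ 16^2 = 256 ≡ 61
h^16 ≡ 61^2 = 3721 ≡ 16
25 = 16 + 8 + 1, so h^25 ≡ 16·61·16 ≡ 16 (mod 65)

16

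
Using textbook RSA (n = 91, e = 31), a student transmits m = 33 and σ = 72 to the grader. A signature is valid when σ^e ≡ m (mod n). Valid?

σ^2 ≡ 72^2 = 5184 ≡ 88
σ^4 ≡ 88^2 = 7744 ≡ 9
σ^8 ≡ 9^2 = 81
σ^16 ≡ 81^2 = 6561 ≡ 9
31 = 16 + 8 + 4 + 2 + 1, so σ^31 ≡ 9·81·9·88·72 ≡ 58 (mod 91)
σ^31 mod 91 = 58, but m = 33.

no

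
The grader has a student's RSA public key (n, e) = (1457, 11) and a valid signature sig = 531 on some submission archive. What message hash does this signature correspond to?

314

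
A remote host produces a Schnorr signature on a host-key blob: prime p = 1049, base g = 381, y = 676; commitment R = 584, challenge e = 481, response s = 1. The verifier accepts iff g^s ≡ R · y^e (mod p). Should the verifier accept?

reject

g^s mod p:
381^1 mod 1049 = 381
R · y^e mod p:
676^2 = 456976 ≡ 661
676^4 ≡ 661^2 = 436921 ≡ 537
676^8 ≡ 537^2 = 288369 ≡ 943
676^16 ≡ 943^2 = 889249 ≡ 746
676^32 ≡ 746^2 = 556516 ≡ 546
676^64 ≡ 546^2 = 298116 ≡ 200
676^128 ≡ 200^2 = 40000 ≡ 138
676^256 ≡ 138^2 = 19044 ≡ 162
481 = 256 + 128 + 64 + 32 + 1, so 676^481 ≡ 162·138·200·546·676 ≡ 573 (mod 1049)
584·573 = 334632 ≡ 1 (mod 1049)
381 ≠ 1; the check fails.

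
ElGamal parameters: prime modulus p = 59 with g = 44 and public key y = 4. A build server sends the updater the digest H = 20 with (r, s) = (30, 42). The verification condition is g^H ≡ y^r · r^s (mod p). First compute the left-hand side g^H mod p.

44^20 mod 59 = 7

7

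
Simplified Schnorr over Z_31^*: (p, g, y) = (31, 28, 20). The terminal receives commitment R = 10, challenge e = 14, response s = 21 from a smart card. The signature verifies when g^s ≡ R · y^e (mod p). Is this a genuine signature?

g^s mod p:
28^2 = 784 ≡ 9
28^4 ≡ 9^2 = 81 ≡ 19
28^8 ≡ 19^2 = 361 ≡ 20
28^16 ≡ 20^2 = 400 ≡ 28
21 = 16 + 4 + 1, so 28^21 ≡ 28·19·28 ≡ 16 (mod 31)
R · y^e mod p:
20^2 = 400 ≡ 28
20^4 ≡ 28^2 = 784 ≡ 9
20^8 ≡ 9^2 = 81 ≡ 19
14 = 8 + 4 + 2, so 20^14 ≡ 19·9·28 ≡ 14 (mod 31)
10·14 = 140 ≡ 16 (mod 31)
16 ≡ 16 (mod 31); signature holds.

genuine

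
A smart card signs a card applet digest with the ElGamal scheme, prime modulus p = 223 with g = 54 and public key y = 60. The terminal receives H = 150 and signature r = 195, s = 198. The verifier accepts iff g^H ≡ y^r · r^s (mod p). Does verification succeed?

passes

Left side g^H mod p:
54^2 = 2916 ≡ 17
54^4 ≡ 17^2 = 289 ≡ 66
54^8 ≡ 66^2 = 4356 ≡ 119
54^16 ≡ 119^2 = 14161 ≡ 112
54^32 ≡ 112^2 = 12544 ≡ 56
54^64 ≡ 56^2 = 3136 ≡ 14
54^128 ≡ 14^2 = 196
150 = 128 + 16 + 4 + 2, so 54^150 ≡ 196·112·66·17 ≡ 17 (mod 223)
Right side y^r · r^s mod p:
60^2 = 3600 ≡ 32
60^4 ≡ 32^2 = 1024 ≡ 132
60^8 ≡ 132^2 = 17424 ≡ 30
60^16 ≡ 30^2 = 900 ≡ 8
60^32 ≡ 8^2 = 64
60^64 ≡ 64^2 = 4096 ≡ 82
60^128 ≡ 82^2 = 6724 ≡ 34
195 = 128 + 64 + 2 + 1, so 60^195 ≡ 34·82·32·60 ≡ 68 (mod 223)
195^2 = 38025 ≡ 115
195^4 ≡ 115^2 = 13225 ≡ 68
195^8 ≡ 68^2 = 4624 ≡ 164
195^16 ≡ 164^2 = 26896 ≡ 136
195^32 ≡ 136^2 = 18496 ≡ 210
195^64 ≡ 210^2 = 44100 ≡ 169
195^128 ≡ 169^2 = 28561 ≡ 17
198 = 128 + 64 + 4 + 2, so 195^198 ≡ 17·169·68·115 ≡ 56 (mod 223)
68·56 = 3808 ≡ 17 (mod 223)
17 ≡ 17 (mod 223), so the signature is genuine.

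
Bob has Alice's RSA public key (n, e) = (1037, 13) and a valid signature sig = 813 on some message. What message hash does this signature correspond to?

sig^2 ≡ 813^2 = 660969 ≡ 400
sig^4 ≡ 400^2 = 160000 ≡ 302
sig^8 ≡ 302^2 = 91204 ≡ 985
13 = 8 + 4 + 1, so sig^13 ≡ 985·302·813 ≡ 192 (mod 1037)

192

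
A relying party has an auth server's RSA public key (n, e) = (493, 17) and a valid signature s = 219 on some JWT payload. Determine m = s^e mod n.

355

s^2 ≡ 219^2 = 47961 ≡ 140
s^4 ≡ 140^2 = 19600 ≡ 373
s^8 ≡ 373^2 = 139129 ≡ 103
s^16 ≡ 103^2 = 10609 ≡ 256
17 = 16 + 1, so s^17 ≡ 256·219 ≡ 355 (mod 493)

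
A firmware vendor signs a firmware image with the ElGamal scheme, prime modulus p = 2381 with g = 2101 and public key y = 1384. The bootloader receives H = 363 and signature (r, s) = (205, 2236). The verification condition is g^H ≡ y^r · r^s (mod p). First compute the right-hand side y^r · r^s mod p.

1815

1384^205 mod 2381 = 1131
205^2236 mod 2381 = 1170
y^r · r^s ≡ 1131·1170 = 1323270 ≡ 1815 (mod 2381)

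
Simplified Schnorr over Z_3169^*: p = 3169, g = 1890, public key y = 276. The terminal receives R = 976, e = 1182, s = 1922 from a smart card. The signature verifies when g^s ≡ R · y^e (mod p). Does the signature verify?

does not verify

g^s mod p:
1890^2 = 3572100 ≡ 637
1890^4 ≡ 637^2 = 405769 ≡ 137
1890^8 ≡ 137^2 = 18769 ≡ 2924
1890^16 ≡ 2924^2 = 8549776 ≡ 2983
1890^32 ≡ 2983^2 = 8898289 ≡ 2906
1890^64 ≡ 2906^2 = 8444836 ≡ 2620
1890^128 ≡ 2620^2 = 6864400 ≡ 346
1890^256 ≡ 346^2 = 119716 ≡ 2463
1890^512 ≡ 2463^2 = 6066369 ≡ 903
1890^1024 ≡ 903^2 = 815409 ≡ 976
1922 = 1024 + 512 + 256 + 128 + 2, so 1890^1922 ≡ 976·903·2463·346·637 ≡ 1622 (mod 3169)
R · y^e mod p:
276^2 = 76176 ≡ 120
276^4 ≡ 120^2 = 14400 ≡ 1724
276^8 ≡ 1724^2 = 2972176 ≡ 2823
276^16 ≡ 2823^2 = 7969329 ≡ 2463
276^32 ≡ 2463^2 = 6066369 ≡ 903
276^64 ≡ 903^2 = 815409 ≡ 976
276^128 ≡ 976^2 = 952576 ≡ 1876
276^256 ≡ 1876^2 = 3519376 ≡ 1786
276^512 ≡ 1786^2 = 3189796 ≡ 1782
276^1024 ≡ 1782^2 = 3175524 ≡ 186
1182 = 1024 + 128 + 16 + 8 + 4 + 2, so 276^1182 ≡ 186·1876·2463·2823·1724·120 ≡ 3079 (mod 3169)
976·3079 = 3005104 ≡ 892 (mod 3169)
1622 ≠ 892; the check fails.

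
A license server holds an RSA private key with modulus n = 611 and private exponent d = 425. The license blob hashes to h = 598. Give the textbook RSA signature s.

585

Squares mod 611: h^1≡598, h^2≡169, h^4≡455, h^8≡507, h^16≡429, h^32≡130, h^64≡403, h^128≡494, h^256≡247
425 = 256 + 128 + 32 + 8 + 1, so h^425 ≡ 247·494·130·507·598 ≡ 585 (mod 611)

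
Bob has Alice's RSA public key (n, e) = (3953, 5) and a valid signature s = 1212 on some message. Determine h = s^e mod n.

s^2 ≡ 1212^2 = 1468944 ≡ 2381
s^4 ≡ 2381^2 = 5669161 ≡ 559
5 = 4 + 1, so s^5 ≡ 559·1212 ≡ 1545 (mod 3953)

1545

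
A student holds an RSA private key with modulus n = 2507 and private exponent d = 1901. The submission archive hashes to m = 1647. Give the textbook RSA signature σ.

2482

m^1901 mod 2507 = 2482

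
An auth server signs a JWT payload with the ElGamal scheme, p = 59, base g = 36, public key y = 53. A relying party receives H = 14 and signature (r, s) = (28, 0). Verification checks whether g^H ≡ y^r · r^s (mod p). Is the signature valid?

valid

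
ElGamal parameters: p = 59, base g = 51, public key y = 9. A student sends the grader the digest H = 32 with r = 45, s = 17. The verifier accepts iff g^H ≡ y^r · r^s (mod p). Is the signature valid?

valid

Left side g^H mod p:
51^2 = 2601 ≡ 5
51^4 ≡ 5^2 = 25
51^8 ≡ 25^2 = 625 ≡ 35
51^16 ≡ 35^2 = 1225 ≡ 45
51^32 ≡ 45^2 = 2025 ≡ 19
Right side y^r · r^s mod p:
9^2 = 81 ≡ 22
9^4 ≡ 22^2 = 484 ≡ 12
9^8 ≡ 12^2 = 144 ≡ 26
9^16 ≡ 26^2 = 676 ≡ 27
9^32 ≡ 27^2 = 729 ≡ 21
45 = 32 + 8 + 4 + 1, so 9^45 ≡ 21·26·12·9 ≡ 27 (mod 59)
45^2 = 2025 ≡ 19
45^4 ≡ 19^2 = 361 ≡ 7
45^8 ≡ 7^2 = 49
45^16 ≡ 49^2 = 2401 ≡ 41
17 = 16 + 1, so 45^17 ≡ 41·45 ≡ 16 (mod 59)
27·16 = 432 ≡ 19 (mod 59)
19 ≡ 19 (mod 59), so the signature is genuine.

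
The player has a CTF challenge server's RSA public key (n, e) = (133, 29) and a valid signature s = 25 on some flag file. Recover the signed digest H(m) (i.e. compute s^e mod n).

93

Squares mod 133: s^1≡25, s^2≡93, s^4≡4, s^8≡16, s^16≡123
29 = 16 + 8 + 4 + 1, so s^29 ≡ 123·16·4·25 ≡ 93 (mod 133)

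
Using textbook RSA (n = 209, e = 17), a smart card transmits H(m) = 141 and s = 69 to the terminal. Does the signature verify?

verifies

s^2 ≡ 69^2 = 4761 ≡ 163
s^4 ≡ 163^2 = 26569 ≡ 26
s^8 ≡ 26^2 = 676 ≡ 49
s^16 ≡ 49^2 = 2401 ≡ 102
17 = 16 + 1, so s^17 ≡ 102·69 ≡ 141 (mod 209)
Since 141 equals the digest 141, verification succeeds.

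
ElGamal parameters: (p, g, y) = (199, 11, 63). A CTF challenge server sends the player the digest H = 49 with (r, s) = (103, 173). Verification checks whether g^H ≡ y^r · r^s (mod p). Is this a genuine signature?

Left side g^H mod p:
11^2 = 121
11^4 ≡ 121^2 = 14641 ≡ 114
11^8 ≡ 114^2 = 12996 ≡ 61
11^16 ≡ 61^2 = 3721 ≡ 139
11^32 ≡ 139^2 = 19321 ≡ 18
49 = 32 + 16 + 1, so 11^49 ≡ 18·139·11 ≡ 60 (mod 199)
Right side y^r · r^s mod p:
63^2 = 3969 ≡ 188
63^4 ≡ 188^2 = 35344 ≡ 121
63^8 ≡ 121^2 = 14641 ≡ 114
63^16 ≡ 114^2 = 12996 ≡ 61
63^32 ≡ 61^2 = 3721 ≡ 139
63^64 ≡ 139^2 = 19321 ≡ 18
103 = 64 + 32 + 4 + 2 + 1, so 63^103 ≡ 18·139·121·188·63 ≡ 121 (mod 199)
103^2 = 10609 ≡ 62
103^4 ≡ 62^2 = 3844 ≡ 63
103^8 ≡ 63^2 = 3969 ≡ 188
103^16 ≡ 188^2 = 35344 ≡ 121
103^32 ≡ 121^2 = 14641 ≡ 114
103^64 ≡ 114^2 = 12996 ≡ 61
103^128 ≡ 61^2 = 3721 ≡ 139
173 = 128 + 32 + 8 + 4 + 1, so 103^173 ≡ 139·114·188·63·103 ≡ 188 (mod 199)
121·188 = 22748 ≡ 62 (mod 199)
60 ≠ 62, so verification fails.

forged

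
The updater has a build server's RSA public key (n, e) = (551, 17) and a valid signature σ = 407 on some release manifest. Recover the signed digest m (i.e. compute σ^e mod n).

Squares mod 551: σ^1≡407, σ^2≡349, σ^4≡30, σ^8≡349, σ^16≡30
17 = 16 + 1, so σ^17 ≡ 30·407 ≡ 88 (mod 551)

88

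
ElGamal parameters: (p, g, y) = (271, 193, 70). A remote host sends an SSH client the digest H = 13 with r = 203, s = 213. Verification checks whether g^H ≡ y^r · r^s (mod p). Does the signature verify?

does not verify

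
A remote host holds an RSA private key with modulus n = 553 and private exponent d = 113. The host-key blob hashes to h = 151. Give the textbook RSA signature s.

51

Squares mod 553: h^1≡151, h^2≡128, h^4≡347, h^8≡408, h^16≡11, h^32≡121, h^64≡263
113 = 64 + 32 + 16 + 1, so h^113 ≡ 263·121·11·151 ≡ 51 (mod 553)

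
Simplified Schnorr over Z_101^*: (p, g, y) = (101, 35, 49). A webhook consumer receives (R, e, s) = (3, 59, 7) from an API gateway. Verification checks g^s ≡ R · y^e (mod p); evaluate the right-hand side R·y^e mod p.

49^2 = 2401 ≡ 78
49^4 ≡ 78^2 = 6084 ≡ 24
49^8 ≡ 24^2 = 576 ≡ 71
49^16 ≡ 71^2 = 5041 ≡ 92
49^32 ≡ 92^2 = 8464 ≡ 81
59 = 32 + 16 + 8 + 2 + 1, so 49^59 ≡ 81·92·71·78·49 ≡ 45 (mod 101)
R · y^e ≡ 3·45 = 135 ≡ 34 (mod 101)

34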